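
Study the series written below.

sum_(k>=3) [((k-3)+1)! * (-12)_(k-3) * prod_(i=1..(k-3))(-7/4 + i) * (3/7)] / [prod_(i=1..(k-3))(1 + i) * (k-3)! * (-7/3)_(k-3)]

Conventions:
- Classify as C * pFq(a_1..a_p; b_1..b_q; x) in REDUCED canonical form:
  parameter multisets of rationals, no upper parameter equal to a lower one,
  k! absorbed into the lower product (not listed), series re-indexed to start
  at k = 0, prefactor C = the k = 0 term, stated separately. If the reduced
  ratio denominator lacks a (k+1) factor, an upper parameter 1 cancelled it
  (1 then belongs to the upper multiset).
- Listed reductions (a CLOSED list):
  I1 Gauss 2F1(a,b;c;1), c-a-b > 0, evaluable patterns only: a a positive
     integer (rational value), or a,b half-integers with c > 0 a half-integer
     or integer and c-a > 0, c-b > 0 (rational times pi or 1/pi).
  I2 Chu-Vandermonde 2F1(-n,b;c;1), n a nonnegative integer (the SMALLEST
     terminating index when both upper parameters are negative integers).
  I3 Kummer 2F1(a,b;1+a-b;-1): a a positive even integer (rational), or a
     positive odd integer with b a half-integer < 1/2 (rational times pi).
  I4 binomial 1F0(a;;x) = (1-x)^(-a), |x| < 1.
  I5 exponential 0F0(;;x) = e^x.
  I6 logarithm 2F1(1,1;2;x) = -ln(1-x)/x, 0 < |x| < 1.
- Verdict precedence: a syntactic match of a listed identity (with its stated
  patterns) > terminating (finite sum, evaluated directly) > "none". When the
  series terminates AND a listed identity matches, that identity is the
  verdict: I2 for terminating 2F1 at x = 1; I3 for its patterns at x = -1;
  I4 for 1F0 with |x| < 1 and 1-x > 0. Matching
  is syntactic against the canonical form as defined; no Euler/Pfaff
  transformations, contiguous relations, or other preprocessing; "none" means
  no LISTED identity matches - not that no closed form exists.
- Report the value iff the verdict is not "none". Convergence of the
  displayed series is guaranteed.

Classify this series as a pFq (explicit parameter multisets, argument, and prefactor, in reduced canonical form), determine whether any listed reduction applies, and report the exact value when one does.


With C = 3/7: the canonical form is 2F1(-12, -3/4; -7/3; 1). Verdict: the Chu-Vandermonde identity I2 fires (terminating 2F1 at x = 1 with n = 12, b = -3/4, c = -7/3). Hence: -3648567655533/2765958938624.

Structural cue: t_0 being 3/7, the lower running product (prefactor 3/7) is a rising factorial.
Consecutive-term ratio: r(k) = 1 * (k-12) (k-3/4) / [(k-7/3) (k+1)] - poly over poly, x = 1 from leading terms; C = 3/7 at k = 0.


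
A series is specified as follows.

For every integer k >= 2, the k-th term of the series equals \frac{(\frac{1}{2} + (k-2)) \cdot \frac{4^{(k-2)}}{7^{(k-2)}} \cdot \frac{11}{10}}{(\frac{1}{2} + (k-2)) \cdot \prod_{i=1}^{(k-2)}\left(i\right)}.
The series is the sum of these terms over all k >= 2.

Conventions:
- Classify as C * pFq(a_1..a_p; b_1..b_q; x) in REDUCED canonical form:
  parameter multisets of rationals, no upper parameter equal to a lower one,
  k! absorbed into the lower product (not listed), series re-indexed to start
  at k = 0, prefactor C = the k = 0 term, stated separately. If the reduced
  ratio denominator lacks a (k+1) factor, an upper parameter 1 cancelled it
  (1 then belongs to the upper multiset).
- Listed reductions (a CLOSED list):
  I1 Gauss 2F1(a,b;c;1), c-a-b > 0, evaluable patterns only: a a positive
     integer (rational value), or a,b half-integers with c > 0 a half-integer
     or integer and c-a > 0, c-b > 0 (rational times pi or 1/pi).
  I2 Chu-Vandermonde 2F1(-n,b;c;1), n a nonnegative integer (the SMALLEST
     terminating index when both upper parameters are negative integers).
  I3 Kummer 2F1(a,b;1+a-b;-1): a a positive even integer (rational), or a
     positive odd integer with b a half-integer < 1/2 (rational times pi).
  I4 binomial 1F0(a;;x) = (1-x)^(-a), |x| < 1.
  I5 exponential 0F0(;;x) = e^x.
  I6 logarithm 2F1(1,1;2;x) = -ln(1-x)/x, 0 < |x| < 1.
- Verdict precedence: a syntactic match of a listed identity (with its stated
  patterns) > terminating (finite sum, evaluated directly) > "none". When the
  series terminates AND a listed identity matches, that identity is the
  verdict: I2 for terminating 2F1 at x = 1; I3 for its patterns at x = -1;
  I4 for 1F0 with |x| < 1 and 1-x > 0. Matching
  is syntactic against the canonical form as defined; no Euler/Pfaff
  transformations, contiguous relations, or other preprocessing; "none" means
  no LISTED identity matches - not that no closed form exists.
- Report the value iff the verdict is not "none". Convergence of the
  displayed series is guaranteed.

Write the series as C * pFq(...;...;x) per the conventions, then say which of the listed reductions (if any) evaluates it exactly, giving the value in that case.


Classification (C = \frac{11}{10}): 0F0 with upper {-}, lower {-}, argument x = \frac{4}{7}. Verdict (x = \frac{4}{7}): the exponential series (I5) applies (the 0F0 exponential series at x = \frac{4}{7}). Its exact value is \frac{11}{10} \cdot e^{\frac{4}{7}}.

Key observation: x = \frac{4}{7} and the two geometric factors (C = 11/10) combine into one argument.
Step ratio: r(k) = \frac{4}{7} * 1 / [(k+1)] - rational in k. x = \frac{4}{7}; t_0 = \frac{11}{10}; negate the roots.


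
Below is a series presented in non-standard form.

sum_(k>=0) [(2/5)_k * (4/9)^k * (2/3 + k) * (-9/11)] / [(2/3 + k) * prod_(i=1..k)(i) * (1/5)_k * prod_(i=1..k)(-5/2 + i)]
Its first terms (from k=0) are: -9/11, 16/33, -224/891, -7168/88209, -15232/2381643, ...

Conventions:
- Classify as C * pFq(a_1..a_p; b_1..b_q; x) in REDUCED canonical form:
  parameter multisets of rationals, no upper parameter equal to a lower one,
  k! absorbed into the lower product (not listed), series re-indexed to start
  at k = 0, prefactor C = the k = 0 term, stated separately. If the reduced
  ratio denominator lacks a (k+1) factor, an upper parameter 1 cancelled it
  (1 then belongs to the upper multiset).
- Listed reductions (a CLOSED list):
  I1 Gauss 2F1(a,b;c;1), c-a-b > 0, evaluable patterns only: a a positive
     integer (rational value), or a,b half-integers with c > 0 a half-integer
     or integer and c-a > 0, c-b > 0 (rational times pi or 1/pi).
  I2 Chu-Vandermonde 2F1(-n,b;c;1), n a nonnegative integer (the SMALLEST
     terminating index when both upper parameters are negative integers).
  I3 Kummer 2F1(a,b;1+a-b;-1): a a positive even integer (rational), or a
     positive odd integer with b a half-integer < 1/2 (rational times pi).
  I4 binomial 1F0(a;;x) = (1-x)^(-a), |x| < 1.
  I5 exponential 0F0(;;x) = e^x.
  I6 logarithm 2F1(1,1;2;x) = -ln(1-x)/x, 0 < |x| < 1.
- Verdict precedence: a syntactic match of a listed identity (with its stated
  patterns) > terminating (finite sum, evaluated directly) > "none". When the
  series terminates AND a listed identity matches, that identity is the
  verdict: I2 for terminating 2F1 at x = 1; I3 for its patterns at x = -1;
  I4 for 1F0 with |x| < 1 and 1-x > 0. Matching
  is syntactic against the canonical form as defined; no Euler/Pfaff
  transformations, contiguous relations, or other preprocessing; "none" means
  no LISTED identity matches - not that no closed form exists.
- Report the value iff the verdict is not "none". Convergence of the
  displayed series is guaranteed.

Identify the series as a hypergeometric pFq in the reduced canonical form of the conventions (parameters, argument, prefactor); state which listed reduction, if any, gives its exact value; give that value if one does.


Prefactor -9/11, argument 4/9: 1F2 with upper {2/5} over lower {-3/2, 1/5}. Verdict: none - this 1F2 at x = 4/9 matches no listed pattern, and upper {2/5} holds no stopper.

Key step: with t_0 = -9/11, striking the common factor k + 2/3 reduces the term (prefactor -9/11).
Term ratio: r(k) = (4/9) * (k+2/5) / [(k-3/2) (k+1/5) (k+1)] - poly over poly, x = (4/9) from leading terms; C = -9/11 at k = 0.


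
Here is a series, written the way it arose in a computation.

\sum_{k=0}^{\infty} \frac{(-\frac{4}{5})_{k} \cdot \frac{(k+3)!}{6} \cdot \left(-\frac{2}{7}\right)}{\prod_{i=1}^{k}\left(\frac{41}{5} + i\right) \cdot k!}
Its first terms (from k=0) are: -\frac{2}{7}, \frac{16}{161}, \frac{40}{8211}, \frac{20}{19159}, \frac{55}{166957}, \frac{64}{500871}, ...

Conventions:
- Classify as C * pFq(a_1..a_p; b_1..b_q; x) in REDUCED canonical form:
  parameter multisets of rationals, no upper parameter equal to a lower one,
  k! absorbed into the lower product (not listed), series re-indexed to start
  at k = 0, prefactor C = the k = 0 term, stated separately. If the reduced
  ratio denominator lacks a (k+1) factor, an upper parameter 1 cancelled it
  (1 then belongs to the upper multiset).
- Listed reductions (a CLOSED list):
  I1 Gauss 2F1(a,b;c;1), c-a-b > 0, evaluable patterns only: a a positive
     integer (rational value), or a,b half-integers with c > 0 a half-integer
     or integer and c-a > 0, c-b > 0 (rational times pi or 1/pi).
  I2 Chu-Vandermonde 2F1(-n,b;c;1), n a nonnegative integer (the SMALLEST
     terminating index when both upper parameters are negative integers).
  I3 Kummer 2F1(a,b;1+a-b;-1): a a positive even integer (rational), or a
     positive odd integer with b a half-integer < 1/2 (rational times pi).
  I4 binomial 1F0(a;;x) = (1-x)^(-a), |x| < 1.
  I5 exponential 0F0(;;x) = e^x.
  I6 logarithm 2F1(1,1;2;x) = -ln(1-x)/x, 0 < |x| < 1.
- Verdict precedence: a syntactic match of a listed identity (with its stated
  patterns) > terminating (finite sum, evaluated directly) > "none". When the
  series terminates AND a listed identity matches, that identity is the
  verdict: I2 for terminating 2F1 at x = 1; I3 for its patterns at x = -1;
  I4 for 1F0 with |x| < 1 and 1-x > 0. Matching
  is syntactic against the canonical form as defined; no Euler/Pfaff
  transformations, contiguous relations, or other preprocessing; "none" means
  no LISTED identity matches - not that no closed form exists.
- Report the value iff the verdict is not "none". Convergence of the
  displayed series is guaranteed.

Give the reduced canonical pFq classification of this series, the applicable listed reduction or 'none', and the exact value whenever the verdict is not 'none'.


Canonical form: C = -\frac{2}{7} times 2F1 with upper {-\frac{4}{5}, 4}, lower {\frac{46}{5}}, x = 1. Verdict at x = 1: the Gauss summation I1 matches (x = 1: the Gamma ratio telescopes since c-a-b = 6 > 0 and a = 4 in Z>0). Its exact value is -\frac{16523}{91875}.

Structural cue: x = 1 and the factorial ratio (prefactor -2/7) (k+a-1)!/(a-1)! is a rising factorial (a)_k.
Consecutive-term ratio: r(k) = 1 * (k-\frac{4}{5}) (k+4) / [(k+\frac{46}{5}) (k+1)] ; factor over Q: parameters, x = 1, and C = -\frac{2}{7}.


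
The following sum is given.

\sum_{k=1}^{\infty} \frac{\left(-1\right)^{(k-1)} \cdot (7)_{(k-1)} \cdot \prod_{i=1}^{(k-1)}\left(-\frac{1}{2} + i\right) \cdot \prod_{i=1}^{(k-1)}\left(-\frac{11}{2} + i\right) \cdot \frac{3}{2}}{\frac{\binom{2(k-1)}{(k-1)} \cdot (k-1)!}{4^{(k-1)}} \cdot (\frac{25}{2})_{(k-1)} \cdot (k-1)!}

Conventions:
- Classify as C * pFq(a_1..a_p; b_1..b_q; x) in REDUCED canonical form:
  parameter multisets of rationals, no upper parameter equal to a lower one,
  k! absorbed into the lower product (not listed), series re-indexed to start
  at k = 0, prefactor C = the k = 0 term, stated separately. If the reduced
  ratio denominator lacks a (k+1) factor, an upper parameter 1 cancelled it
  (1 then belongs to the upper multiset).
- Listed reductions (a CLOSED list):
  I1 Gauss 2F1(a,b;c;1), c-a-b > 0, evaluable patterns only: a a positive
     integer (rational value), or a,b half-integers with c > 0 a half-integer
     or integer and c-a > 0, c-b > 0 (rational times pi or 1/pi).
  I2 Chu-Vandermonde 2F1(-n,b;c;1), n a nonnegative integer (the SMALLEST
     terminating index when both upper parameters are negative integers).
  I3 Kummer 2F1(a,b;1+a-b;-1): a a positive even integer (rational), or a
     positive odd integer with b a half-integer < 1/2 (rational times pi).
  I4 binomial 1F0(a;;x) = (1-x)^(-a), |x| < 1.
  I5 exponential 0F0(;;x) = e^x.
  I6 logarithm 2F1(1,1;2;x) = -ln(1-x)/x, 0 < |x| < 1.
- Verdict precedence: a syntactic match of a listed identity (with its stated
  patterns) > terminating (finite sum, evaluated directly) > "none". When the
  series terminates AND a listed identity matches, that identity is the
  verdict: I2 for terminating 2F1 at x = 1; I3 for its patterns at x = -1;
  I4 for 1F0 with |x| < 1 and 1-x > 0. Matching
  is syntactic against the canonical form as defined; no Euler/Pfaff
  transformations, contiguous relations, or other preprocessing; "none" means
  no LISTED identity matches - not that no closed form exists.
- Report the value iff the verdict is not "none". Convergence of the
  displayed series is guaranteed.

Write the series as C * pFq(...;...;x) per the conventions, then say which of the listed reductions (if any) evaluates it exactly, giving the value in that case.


Reduced: x = -1, 2F1, upper = {-\frac{9}{2}, 7}, lower = {\frac{25}{2}}, C = \frac{3}{2}. Verdict: this is the Kummer evaluation I3 (x = -1; c = \frac{25}{2} equals 1+a-b for upper {-\frac{9}{2}, 7}: listed pattern). Sum: \frac{1003917915}{268435456} \cdot \pi.

Structural cue: x = -1 and the parameter 1/2 appears in both the upper and lower lists and cancels.
Step ratio: r(k) = -1 * (k-\frac{9}{2}) (k+7) / [(k+\frac{25}{2}) (k+1)] - rational; roots negated = parameters, x = -1, C = \frac{3}{2}.


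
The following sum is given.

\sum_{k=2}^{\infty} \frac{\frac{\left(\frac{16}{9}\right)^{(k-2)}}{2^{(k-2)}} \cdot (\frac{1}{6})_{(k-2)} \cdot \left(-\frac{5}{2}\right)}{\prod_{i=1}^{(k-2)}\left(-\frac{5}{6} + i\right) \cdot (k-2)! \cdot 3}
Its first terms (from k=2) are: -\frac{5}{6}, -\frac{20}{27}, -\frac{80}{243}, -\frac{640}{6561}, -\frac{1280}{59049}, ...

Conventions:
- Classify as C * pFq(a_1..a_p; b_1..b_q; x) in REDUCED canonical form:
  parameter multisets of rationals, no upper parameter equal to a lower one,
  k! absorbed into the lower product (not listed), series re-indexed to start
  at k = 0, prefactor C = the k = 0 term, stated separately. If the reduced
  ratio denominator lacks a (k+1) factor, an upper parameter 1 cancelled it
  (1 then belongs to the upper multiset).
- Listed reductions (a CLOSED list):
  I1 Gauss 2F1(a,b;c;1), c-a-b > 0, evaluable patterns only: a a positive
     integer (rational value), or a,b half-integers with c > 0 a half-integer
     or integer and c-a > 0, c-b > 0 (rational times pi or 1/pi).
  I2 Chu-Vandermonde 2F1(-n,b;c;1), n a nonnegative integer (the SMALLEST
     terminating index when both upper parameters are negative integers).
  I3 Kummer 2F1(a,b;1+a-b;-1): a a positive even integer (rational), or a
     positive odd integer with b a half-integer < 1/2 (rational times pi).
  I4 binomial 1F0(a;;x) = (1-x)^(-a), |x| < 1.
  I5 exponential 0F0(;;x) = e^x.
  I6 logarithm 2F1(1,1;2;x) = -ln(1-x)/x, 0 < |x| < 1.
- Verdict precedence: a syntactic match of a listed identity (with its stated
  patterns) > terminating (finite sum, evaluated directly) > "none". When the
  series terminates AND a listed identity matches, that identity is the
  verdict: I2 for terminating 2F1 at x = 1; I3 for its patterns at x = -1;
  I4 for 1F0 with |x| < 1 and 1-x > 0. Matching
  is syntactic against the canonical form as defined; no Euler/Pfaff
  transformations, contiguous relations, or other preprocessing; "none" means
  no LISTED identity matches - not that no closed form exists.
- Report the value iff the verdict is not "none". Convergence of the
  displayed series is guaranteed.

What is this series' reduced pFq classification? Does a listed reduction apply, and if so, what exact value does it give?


This is -\frac{5}{6} * 0F0(-; -; \frac{8}{9}) in reduced canonical form. Verdict: this is exponential (I5) (the 0F0 exponential series at x = \frac{8}{9}). Exact value: \left(-\frac{5}{6}\right) \cdot e^{\frac{8}{9}}.

First insight: t_0 being -\frac{5}{6}, the two k-th powers (C = -5/6, x = 8/9) combine into one argument.
Step ratio: r(k) = \frac{8}{9} * 1 / [(k+1)] - poly over poly, x = \frac{8}{9} from leading terms; C = -\frac{5}{6} at k = 0.


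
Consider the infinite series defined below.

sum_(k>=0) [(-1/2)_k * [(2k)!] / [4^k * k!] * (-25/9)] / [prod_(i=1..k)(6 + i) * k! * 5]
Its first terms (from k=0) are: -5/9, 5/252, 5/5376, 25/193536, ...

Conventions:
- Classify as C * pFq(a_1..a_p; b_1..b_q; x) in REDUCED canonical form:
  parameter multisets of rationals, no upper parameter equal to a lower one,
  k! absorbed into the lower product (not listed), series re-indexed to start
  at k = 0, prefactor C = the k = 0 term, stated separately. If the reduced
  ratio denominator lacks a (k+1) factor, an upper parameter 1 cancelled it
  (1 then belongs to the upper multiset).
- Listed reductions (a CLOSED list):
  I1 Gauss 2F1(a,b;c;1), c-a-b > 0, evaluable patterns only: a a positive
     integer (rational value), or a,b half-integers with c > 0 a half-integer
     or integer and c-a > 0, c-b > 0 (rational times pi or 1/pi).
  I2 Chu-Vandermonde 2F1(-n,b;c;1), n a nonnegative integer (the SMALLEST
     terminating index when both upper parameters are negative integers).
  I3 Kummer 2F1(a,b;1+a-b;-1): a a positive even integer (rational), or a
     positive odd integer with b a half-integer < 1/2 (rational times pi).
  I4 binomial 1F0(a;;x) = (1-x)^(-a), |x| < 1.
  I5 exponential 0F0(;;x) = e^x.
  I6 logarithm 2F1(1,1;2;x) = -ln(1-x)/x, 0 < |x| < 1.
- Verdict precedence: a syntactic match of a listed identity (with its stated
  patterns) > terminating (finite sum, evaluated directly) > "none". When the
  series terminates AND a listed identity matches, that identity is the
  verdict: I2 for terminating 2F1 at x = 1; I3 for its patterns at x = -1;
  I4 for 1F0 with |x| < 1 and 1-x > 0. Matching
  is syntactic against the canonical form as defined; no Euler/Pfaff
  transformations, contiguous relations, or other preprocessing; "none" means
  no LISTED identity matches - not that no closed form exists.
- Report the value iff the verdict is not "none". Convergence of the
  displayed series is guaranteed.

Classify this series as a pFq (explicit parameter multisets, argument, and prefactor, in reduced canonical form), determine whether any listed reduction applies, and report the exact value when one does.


Classification (C = -5/9): 2F1 with upper {-1/2, 1/2}, lower {7}, argument x = 1. Verdict: Gauss (I1, half-integer pattern) fires (x = 1; upper {-1/2, 1/2} half-integers, c = 7 in the evaluable pattern). Exact value: (-10485760/6243237) / pi.

First insight: t_0 being -5/9, the constant factors (C = -5/9, x = 1) combine into one prefactor.
Step ratio: r(k) = 1 * (k-1/2) (k+1/2) / [(k+7) (k+1)] - rational; roots negated = parameters, x = 1, C = -5/9.


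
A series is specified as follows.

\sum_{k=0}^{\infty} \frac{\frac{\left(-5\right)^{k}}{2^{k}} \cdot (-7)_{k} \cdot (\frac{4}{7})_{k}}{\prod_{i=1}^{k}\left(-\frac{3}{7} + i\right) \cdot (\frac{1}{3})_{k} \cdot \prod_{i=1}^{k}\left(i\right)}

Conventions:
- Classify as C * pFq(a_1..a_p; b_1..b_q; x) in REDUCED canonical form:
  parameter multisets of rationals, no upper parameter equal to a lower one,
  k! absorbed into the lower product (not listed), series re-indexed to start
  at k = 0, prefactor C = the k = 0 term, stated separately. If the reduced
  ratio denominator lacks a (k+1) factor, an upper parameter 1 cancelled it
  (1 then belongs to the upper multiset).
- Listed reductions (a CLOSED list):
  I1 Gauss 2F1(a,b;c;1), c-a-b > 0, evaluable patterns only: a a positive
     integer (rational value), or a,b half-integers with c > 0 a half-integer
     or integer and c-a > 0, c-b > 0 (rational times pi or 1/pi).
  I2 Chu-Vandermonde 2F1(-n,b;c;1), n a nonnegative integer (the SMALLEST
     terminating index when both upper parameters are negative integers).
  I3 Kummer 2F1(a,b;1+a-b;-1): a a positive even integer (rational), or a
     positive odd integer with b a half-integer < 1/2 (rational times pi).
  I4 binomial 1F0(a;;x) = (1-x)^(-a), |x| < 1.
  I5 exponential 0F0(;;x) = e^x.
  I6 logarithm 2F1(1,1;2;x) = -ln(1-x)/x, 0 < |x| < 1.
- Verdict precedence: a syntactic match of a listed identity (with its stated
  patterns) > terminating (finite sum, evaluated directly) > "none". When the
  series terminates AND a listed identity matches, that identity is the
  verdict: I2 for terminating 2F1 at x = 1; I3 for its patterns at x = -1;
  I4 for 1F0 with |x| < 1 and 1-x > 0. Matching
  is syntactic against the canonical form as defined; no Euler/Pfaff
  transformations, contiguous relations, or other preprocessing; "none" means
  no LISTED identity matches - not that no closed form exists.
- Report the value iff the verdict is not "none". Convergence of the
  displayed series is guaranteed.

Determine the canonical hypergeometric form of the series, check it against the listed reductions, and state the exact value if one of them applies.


The series (x = -\frac{5}{2}) is 1F1: upper {-7}, lower {\frac{1}{3}}, prefactor 1. Verdict: terminating - no listed pattern fits, but -7 in the upper list cuts the series at k = 7; direct evaluation. Exact value: \frac{40542051301}{28327936}.

The tell: t_0 = 1 here, and the product of the first k integers (prefactor 1) is k!.
Ratio: r(k) = -\frac{5}{2} * (k-7) / [(k+\frac{1}{3}) (k+1)] - poly over poly, x = -\frac{5}{2} from leading terms; C = 1 at k = 0.


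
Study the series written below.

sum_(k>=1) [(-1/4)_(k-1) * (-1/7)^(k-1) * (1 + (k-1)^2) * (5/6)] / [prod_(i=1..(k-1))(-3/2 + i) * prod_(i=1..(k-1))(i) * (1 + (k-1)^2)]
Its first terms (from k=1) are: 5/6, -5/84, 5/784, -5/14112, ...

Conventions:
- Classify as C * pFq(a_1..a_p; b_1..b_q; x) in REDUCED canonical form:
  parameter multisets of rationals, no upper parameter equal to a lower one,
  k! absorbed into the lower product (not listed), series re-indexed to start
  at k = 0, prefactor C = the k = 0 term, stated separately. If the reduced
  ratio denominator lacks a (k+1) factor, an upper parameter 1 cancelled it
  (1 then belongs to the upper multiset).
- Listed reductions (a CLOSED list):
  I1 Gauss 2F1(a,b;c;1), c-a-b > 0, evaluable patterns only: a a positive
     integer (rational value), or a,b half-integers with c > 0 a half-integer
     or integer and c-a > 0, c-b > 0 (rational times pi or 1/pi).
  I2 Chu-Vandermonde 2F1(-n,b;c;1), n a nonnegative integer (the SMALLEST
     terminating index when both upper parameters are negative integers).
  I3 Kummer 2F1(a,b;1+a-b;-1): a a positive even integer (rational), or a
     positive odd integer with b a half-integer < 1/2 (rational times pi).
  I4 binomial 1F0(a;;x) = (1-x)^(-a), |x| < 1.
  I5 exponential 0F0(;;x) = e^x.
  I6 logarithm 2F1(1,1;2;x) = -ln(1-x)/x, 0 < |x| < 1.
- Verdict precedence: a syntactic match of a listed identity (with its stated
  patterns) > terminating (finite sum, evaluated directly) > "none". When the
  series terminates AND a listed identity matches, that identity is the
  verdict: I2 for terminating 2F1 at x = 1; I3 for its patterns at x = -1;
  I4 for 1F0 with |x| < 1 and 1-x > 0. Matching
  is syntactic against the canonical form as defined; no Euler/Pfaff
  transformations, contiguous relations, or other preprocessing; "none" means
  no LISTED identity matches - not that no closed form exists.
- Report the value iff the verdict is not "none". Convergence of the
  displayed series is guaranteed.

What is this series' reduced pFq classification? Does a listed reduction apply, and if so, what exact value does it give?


Classification (C = 5/6): 1F1 with upper {-1/4}, lower {-1/2}, argument x = -1/7. Verdict: none. No listed pattern accepts 1F1(-1/4; -1/2; -1/7).

Structural cue: x = (-1/7) and the lower running product (prefactor 5/6) is a rising factorial.
Ratio: r(k) = (-1/7) * (k-1/4) / [(k-1/2) (k+1)] - rational; roots negated = parameters, x = (-1/7), C = 5/6.


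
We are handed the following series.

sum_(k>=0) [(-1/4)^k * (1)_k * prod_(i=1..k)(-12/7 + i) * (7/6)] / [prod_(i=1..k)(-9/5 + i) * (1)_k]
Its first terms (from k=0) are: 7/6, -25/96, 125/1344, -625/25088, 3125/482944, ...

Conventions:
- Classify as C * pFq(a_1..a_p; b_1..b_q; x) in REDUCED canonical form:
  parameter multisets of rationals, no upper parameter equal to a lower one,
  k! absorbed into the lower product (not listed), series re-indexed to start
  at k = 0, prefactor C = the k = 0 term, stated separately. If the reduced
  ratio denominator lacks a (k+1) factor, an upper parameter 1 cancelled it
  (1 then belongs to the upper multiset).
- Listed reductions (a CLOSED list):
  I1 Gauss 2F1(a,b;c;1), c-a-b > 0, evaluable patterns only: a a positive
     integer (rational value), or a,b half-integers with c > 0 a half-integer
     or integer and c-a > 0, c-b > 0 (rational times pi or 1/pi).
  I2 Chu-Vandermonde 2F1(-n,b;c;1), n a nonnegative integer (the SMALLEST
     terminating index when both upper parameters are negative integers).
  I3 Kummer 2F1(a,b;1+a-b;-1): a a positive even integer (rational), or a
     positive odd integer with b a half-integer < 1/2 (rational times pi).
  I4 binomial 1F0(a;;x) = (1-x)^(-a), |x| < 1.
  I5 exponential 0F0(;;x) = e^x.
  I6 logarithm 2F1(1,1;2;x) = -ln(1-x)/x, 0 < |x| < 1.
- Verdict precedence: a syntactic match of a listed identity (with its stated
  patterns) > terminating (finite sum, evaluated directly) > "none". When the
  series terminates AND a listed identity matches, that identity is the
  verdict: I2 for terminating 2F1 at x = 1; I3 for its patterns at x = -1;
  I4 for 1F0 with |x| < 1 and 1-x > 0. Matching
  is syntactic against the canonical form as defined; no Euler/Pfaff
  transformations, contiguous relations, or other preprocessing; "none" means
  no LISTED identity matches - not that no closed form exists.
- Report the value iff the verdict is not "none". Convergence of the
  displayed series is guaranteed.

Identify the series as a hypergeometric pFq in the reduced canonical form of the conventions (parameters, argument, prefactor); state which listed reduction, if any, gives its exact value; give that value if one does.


Canonical form: C = 7/6 times 2F1 with upper {-5/7, 1}, lower {-4/5}, x = -1/4. Verdict: none. No listed pattern accepts 2F1(-5/7, 1; -4/5; -1/4).

Structural cue: with t_0 = 7/6, (1)_k (C = 7/6) is k! itself.
Term ratio: r(k) = (-1/4) * (k-5/7) (k+1) / [(k-4/5) (k+1)] - rational; roots negated = parameters, x = (-1/4), C = 7/6.


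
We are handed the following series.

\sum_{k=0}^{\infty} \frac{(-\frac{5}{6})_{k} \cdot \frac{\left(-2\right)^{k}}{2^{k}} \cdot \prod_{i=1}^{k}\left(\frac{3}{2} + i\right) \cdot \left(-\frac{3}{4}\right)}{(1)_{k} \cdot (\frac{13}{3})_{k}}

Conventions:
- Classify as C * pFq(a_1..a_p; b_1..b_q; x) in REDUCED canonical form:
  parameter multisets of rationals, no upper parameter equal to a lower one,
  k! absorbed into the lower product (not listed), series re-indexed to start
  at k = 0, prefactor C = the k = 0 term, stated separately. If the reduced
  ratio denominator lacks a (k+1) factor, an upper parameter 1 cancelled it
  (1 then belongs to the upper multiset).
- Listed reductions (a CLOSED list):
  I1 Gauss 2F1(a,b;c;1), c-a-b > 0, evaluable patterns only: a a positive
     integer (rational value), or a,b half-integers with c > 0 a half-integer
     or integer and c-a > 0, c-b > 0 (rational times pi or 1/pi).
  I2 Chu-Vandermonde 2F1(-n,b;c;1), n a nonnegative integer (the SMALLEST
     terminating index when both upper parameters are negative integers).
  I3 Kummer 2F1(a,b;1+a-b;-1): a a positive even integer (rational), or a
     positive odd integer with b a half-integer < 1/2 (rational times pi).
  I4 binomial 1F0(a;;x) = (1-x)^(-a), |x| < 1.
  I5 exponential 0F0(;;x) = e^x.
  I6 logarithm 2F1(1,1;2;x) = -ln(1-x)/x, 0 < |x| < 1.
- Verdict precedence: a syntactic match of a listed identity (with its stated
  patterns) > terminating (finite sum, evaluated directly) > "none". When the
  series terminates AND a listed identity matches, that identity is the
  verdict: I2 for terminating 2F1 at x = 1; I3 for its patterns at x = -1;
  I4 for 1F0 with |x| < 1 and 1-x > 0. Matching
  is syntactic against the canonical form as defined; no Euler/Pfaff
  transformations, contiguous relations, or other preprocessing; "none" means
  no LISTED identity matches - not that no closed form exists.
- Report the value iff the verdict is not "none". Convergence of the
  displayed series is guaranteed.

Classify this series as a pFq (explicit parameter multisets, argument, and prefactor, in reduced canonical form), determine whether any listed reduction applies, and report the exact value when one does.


x = -1 here; the reduced form reads 2F1, upper {-\frac{5}{6}, \frac{5}{2}}, lower {\frac{13}{3}}, C = -\frac{3}{4}. Verdict: none - this 2F1 at x = -1 matches no listed pattern, and upper {-\frac{5}{6}, \frac{5}{2}} holds no stopper.

The tell: with t_0 = -\frac{3}{4}, the two k-th powers (prefactor -3/4) combine into one argument.
Step ratio: r(k) = -1 * (k-\frac{5}{6}) (k+\frac{5}{2}) / [(k+\frac{13}{3}) (k+1)] - poly over poly, x = -1 from leading terms; C = -\frac{3}{4} at k = 0.


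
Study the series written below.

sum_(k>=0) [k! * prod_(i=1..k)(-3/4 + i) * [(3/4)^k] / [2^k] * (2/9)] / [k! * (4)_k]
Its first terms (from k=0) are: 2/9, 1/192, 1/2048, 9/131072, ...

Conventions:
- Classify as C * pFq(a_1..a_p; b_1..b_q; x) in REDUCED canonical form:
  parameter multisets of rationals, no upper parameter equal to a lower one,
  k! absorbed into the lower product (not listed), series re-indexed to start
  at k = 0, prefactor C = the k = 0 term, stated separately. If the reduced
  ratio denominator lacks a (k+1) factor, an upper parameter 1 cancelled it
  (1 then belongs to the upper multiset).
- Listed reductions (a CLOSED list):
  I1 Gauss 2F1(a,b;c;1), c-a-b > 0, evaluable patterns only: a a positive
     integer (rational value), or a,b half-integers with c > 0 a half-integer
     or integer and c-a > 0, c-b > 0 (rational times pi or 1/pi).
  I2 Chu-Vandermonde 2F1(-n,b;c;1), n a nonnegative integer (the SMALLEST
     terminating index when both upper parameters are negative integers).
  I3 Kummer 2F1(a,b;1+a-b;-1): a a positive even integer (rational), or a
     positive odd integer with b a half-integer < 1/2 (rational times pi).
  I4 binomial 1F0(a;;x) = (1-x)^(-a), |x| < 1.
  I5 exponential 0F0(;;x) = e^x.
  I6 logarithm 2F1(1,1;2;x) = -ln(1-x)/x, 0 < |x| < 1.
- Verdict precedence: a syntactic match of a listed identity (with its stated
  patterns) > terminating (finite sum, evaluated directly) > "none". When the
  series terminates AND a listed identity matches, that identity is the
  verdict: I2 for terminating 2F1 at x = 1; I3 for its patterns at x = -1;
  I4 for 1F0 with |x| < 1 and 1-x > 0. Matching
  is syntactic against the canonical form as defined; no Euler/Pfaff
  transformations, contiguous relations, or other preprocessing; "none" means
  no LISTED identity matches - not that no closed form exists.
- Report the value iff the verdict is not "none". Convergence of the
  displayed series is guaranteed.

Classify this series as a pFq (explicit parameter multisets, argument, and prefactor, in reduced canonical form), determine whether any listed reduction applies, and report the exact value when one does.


Reduced: x = 3/8, 2F1, upper = {1/4, 1}, lower = {4}, C = 2/9. Verdict: none - at argument 3/8 the multisets {1/4, 1} ; {4} match no listed identity.

Key step: from the first term 2/9: the two k-th powers (C = 2/9, x = 3/8) combine into one argument.
Term ratio: r(k) = (3/8) * (k+1/4) (k+1) / [(k+4) (k+1)] - poly over poly, x = (3/8) from leading terms; C = 2/9 at k = 0.


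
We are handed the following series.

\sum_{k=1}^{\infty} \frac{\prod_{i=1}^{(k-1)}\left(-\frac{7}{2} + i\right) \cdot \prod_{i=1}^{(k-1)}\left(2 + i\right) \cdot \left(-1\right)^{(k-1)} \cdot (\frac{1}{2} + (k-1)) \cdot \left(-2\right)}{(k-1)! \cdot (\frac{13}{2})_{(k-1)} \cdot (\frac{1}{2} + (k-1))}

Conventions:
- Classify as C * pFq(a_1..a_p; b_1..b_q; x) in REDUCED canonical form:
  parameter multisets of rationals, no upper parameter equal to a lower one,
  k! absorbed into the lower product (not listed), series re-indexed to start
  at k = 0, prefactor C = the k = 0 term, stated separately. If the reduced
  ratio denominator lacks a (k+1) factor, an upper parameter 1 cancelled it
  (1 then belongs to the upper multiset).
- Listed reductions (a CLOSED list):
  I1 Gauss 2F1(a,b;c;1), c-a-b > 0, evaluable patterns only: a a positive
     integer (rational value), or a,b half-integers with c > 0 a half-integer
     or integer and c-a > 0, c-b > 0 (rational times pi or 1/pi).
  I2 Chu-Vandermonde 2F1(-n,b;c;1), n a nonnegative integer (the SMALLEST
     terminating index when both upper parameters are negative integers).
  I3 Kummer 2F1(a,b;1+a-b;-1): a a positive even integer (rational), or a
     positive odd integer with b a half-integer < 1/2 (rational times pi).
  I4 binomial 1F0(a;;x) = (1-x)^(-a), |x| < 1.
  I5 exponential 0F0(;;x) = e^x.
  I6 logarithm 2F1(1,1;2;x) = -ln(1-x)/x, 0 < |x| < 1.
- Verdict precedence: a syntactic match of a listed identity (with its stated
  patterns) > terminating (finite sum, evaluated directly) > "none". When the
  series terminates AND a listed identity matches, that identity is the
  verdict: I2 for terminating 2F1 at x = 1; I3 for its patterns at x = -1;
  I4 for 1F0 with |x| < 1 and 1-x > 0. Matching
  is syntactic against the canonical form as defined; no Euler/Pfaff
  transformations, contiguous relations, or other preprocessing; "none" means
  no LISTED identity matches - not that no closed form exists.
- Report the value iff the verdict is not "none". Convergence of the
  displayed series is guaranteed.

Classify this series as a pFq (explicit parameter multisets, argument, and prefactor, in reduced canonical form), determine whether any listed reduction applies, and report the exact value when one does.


This is -2 * 2F1(-\frac{5}{2}, 3; \frac{13}{2}; -1) in reduced canonical form. Verdict at x = -1: Kummer's theorem (I3) matches (x = -1; c = \frac{13}{2} equals 1+a-b for upper {-\frac{5}{2}, 3}: listed pattern). Sum: \left(-\frac{3465}{2048}\right) \cdot \pi.

The tell: from the first term -2: the running product (C = -2, x = -1) telescopes to a rising factorial.
Step ratio: r(k) = -1 * (k-\frac{5}{2}) (k+3) / [(k+\frac{13}{2}) (k+1)] ; factor over Q: parameters, x = -1, and C = -2.


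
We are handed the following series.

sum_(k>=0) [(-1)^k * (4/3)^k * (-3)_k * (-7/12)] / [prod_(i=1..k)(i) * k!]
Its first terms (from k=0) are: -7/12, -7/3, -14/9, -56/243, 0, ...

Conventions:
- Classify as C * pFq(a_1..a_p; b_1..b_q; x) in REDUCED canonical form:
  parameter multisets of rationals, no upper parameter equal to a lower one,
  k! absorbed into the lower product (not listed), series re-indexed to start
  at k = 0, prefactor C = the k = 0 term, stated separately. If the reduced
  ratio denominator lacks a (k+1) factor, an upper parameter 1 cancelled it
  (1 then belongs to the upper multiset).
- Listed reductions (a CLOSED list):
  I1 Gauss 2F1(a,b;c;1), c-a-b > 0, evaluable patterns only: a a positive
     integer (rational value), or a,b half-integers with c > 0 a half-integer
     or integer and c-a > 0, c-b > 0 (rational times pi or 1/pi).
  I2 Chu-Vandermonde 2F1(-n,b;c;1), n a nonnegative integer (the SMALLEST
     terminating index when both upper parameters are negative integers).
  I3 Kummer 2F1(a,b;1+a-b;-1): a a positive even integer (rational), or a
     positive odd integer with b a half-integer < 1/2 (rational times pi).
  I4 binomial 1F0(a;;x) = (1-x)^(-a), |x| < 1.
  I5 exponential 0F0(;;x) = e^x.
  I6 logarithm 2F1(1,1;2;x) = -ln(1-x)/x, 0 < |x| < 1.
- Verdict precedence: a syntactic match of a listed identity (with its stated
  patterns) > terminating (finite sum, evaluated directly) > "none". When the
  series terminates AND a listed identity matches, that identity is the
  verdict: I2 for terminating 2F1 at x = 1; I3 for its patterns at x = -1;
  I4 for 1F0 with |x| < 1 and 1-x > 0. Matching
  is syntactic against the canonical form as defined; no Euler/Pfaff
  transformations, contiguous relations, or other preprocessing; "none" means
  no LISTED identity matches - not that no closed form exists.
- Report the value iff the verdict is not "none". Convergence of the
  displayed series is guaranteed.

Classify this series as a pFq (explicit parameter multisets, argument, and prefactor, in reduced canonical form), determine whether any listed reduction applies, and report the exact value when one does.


With C = -7/12: the canonical form is 1F1(-3; 1; -4/3). Verdict: terminating. (-3)_k vanishes past k = 3, leaving a 4-term sum, computed directly. Value: -4571/972.

Structural cue: x = (-4/3) and the (-1)^k factor (prefactor -7/12) folds into the argument's sign.
Step ratio: r(k) = (-4/3) * (k-3) / [(k+1) (k+1)] - rational; roots negated = parameters, x = (-4/3), C = -7/12.


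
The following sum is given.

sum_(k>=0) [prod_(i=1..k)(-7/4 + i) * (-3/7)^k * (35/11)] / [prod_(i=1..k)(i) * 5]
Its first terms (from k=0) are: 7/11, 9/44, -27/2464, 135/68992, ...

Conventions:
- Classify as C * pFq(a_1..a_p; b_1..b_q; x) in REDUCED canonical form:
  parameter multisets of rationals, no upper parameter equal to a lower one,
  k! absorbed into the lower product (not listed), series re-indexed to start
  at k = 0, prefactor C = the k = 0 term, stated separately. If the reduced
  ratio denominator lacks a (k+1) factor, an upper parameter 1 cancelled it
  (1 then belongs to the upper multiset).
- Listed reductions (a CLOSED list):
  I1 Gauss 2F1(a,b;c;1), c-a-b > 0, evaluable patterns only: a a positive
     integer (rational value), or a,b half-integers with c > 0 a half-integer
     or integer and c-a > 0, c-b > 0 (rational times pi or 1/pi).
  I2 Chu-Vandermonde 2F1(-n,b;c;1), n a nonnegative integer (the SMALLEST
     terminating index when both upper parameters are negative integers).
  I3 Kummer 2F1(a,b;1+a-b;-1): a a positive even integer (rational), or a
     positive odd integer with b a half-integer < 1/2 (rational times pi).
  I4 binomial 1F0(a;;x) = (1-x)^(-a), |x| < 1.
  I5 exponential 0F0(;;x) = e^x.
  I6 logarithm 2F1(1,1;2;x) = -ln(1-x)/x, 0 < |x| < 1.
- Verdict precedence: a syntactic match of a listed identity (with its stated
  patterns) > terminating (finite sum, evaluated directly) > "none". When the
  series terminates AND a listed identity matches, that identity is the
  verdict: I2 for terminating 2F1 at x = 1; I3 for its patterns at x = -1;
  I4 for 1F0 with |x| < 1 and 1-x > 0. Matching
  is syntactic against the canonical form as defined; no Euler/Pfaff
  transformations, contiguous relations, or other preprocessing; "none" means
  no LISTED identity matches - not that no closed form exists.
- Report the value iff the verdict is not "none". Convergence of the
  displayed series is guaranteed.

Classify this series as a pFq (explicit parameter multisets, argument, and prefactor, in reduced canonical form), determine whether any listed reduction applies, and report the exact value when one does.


At argument -3/7: a 1F0 with upper {-3/4}, lower {-}, scaled by C = 7/11. Verdict (x = -3/7): the binomial series (I4) applies (the 1F0 binomial series: exponent 3/4, x = -3/7). Value: (7/11) * (10/7)^(3/4).

The tell: t_0 being 7/11, the product of the first k integers (C = 7/11, x = -3/7) is k!.
Ratio: r(k) = (-3/7) * (k-3/4) / [(k+1)] - poly over poly, x = (-3/7) from leading terms; C = 7/11 at k = 0.


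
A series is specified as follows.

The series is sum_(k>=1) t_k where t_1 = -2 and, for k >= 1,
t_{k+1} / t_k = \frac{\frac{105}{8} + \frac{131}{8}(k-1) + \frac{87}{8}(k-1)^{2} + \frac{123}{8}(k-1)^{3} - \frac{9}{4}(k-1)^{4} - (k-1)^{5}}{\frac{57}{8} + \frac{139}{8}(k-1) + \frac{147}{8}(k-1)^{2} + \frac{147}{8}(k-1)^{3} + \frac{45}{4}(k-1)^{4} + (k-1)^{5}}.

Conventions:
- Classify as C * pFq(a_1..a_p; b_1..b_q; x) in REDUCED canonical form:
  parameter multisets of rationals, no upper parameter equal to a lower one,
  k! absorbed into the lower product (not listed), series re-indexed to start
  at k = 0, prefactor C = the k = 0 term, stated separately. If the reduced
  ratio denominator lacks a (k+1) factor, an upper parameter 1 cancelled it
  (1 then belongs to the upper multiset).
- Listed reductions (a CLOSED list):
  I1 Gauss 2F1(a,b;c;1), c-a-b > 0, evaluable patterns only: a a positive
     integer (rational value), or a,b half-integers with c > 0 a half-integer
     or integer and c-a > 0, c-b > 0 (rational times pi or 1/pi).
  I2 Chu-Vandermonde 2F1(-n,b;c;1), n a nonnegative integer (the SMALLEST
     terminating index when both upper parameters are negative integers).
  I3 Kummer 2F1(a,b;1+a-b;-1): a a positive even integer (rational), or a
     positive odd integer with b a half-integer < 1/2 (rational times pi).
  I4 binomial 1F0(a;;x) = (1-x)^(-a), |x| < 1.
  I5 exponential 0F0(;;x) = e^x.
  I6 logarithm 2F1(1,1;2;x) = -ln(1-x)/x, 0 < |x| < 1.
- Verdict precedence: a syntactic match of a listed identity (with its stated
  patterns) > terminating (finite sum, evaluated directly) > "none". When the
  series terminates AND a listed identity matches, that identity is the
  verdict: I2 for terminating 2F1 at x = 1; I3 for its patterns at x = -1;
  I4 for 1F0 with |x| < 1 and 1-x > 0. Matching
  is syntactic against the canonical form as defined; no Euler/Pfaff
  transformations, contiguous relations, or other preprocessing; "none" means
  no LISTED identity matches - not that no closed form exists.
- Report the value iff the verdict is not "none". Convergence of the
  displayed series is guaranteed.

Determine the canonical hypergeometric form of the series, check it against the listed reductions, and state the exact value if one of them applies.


First insight: t_0 = -2 here, and the parameter 3/4 appears in both the upper and lower lists and cancels (alongside the other common factor).
Step ratio: r(k) = -1 * (k-\frac{7}{2}) (k+5) / [(k+\frac{19}{2}) (k+1)] - rational in k, leading ratio -1; with t_0 = -2, classification follows.

Classification (C = -2): 2F1 with upper {-\frac{7}{2}, 5}, lower {\frac{19}{2}}, argument x = -1. Verdict (x = -1): the Kummer evaluation I3 applies (x = -1; c = \frac{19}{2} equals 1+a-b for upper {-\frac{7}{2}, 5}: listed pattern). Hence: \left(-\frac{765765}{262144}\right) \cdot \pi.
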